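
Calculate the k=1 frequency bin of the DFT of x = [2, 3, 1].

X[1] = Σ(n=0 to 2) x[n] · ω_3^(1n) where ω_3 = e^(-2πi/3)
= (2)·ω_3^0 + (3)·ω_3^1 + (1)·ω_3^2

X[1] = -1.7321i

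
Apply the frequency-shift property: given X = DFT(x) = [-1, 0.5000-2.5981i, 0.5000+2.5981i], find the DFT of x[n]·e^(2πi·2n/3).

Modulation property: DFT(ω_3^(-2n)·x[n]) = X[(k-2) mod 3], so circularly shift X by 2 positions.

X[k-2] = [0.5000-2.5981i, 0.5000+2.5981i, -1]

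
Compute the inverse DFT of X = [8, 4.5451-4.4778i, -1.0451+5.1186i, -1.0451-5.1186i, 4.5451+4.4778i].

x[n] = (1/5) Σ(k=0 to 4) X[k] · e^(2πikn/5)

Computing each x[n]:
x[0] = 3
x[1] = 3
x[2] = 3
x[3] = -3
x[4] = 2

x = [3, 3, 3, -3, 2]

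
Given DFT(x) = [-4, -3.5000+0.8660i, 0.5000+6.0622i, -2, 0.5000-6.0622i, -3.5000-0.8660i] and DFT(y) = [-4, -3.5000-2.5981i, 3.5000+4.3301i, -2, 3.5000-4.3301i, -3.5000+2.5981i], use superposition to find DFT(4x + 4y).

By linearity: DFT(4x + 4y) = 4·DFT(x) + 4·DFT(y)
= 4·[-4, -3.5000+0.8660i, 0.5000+6.0622i, -2, 0.5000-6.0622i, -3.5000-0.8660i] + 4·[-4, -3.5000-2.5981i, 3.5000+4.3301i, -2, 3.5000-4.3301i, -3.5000+2.5981i]

Computing element-wise:
Z[0] = 4·(-4) + 4·(-4) = -32
Z[1] = 4·(-3.5000+0.8660i) + 4·(-3.5000-2.5981i) = -28.0000-6.9284i
Z[2] = 4·(0.5000+6.0622i) + 4·(3.5000+4.3301i) = 16.0000+41.5692i
Z[3] = 4·(-2) + 4·(-2) = -16
Z[4] = 4·(0.5000-6.0622i) + 4·(3.5000-4.3301i) = 16.0000-41.5692i
Z[5] = 4·(-3.5000-0.8660i) + 4·(-3.5000+2.5981i) = -28.0000+6.9284i

DFT(4x + 4y) = 4·X + 4·Y = [-32, -28.0000-6.9284i, 16.0000+41.5692i, -16, 16.0000-41.5692i, -28.0000+6.9284i]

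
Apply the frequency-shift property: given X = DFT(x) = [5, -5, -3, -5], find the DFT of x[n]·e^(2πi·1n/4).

Modulation property: DFT(ω_4^(-1n)·x[n]) = X[(k-1) mod 4], so circularly shift X by 1 positions.

X[k-1] = [-5, 5, -5, -3]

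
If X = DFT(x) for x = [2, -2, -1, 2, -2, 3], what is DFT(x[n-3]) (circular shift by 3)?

Time shift by 3: X_shifted[k] = ω_6^(3k) · X[k]
Shifted x = [2, -2, 3, 2, -2, -1]

DFT(x[n-3]) = [2, -2.0000-3.4641i, 5.0000+5.1962i, 4, 5.0000-5.1962i, -2.0000+3.4641i]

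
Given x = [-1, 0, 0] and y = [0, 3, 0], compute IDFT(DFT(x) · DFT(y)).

(x ⊛ y)[n] = Σ(m=0 to 2) x[m] · y[(n-m) mod 3]

Computing each output sample:
(x ⊛ y)[0] = 0
(x ⊛ y)[1] = -3
(x ⊛ y)[2] = 0

x ⊛ y = [0, -3, 0]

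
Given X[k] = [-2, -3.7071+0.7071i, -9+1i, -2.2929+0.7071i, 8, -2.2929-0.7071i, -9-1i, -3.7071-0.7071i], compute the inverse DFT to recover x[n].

x[n] = (1/8) Σ(k=0 to 7) X[k] · e^(2πikn/8)

Computing each x[n]:
x[0] = -3
x[1] = -2
x[2] = 3
x[3] = -1
x[4] = 0
x[5] = -1
x[6] = 3
x[7] = -1

x = [-3, -2, 3, -1, 0, -1, 3, -1]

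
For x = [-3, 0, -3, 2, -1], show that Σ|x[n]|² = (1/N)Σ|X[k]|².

Time domain:
Σ|x[n]|² = |-3|² + |0|² + |-3|² + |2|² + |-1|² = 23.0000

Frequency domain:
(1/5)Σ|X[k]|² = (1/5)(|-5|² + |-2.5000+1.9879i|² + |-2.5000-5.3431i|² + |-2.5000+5.3431i|² + |-2.5000-1.9879i|²) = (1/5)·115.0000 = 23.0000

Both sides agree, confirming Parseval's theorem.

Σ|x[n]|² = (1/N)Σ|X[k]|² = 23.0000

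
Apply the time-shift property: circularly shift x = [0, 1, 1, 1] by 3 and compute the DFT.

Time shift by 3: X_shifted[k] = ω_4^(3k) · X[k]
Shifted x = [1, 1, 1, 0]

DFT(x[n-3]) = [3, -1i, 1, 1i]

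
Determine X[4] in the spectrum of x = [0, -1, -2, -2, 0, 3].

X[4] = Σ(n=0 to 5) x[n] · ω_6^(4n) where ω_6 = e^(-2πi/6)
= (0)·ω_6^0 + (-1)·ω_6^4 + (-2)·ω_6^8 + (-2)·ω_6^12 + (0)·ω_6^16 + (3)·ω_6^20

X[4] = -2.0000-1.7321i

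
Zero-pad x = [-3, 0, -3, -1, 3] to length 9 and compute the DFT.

Original 5-point DFT: [-4, 1.1631+4.0287i, -6.6631-0.1388i, -6.6631+0.1388i, 1.1631-4.0287i]
Zero-padded 9-point DFT provides frequency interpolation.

DFT_9([x, 0, ...]) = [-4, -5.8400+2.7944i, 2.6172+2.0884i, -4.0000-5.1962i, -4.2772+1.8921i, -4.2772-1.8921i, -4.0000+5.1962i, 2.6172-2.0884i, -5.8400-2.7944i]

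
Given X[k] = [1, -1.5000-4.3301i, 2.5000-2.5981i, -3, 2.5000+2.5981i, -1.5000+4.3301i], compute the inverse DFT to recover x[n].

x[n] = (1/6) Σ(k=0 to 5) X[k] · e^(2πikn/6)

Computing each x[n]:
x[0] = 0
x[1] = 2
x[2] = 0
x[3] = 2
x[4] = -1
x[5] = -2

x = [0, 2, 0, 2, -1, -2]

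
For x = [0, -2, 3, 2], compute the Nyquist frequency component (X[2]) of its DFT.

X[2] = Σ(n=0 to 3) x[n] · ω_4^(2n) where ω_4 = e^(-2πi/4)
= (0)·ω_4^0 + (-2)·ω_4^2 + (3)·ω_4^4 + (2)·ω_4^6

X[2] = 3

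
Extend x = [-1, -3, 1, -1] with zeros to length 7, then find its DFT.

Original 4-point DFT: [-4, -2+2i, 4, -2-2i]
Zero-padded 7-point DFT provides frequency interpolation.

DFT_7([x, 0, ...]) = [-4, -2.1920+1.8045i, -1.8569+2.5768i, 2.5489+3.0584i, 2.5489-3.0584i, -1.8569-2.5768i, -2.1920-1.8045i]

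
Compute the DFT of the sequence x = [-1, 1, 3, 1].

X[k] = Σ(n=0 to 3) x[n] · ω_4^(nk)
where ω_4 = e^(-2πi/4)

Computing each X[k]:
X[0] = 4
X[1] = -4
X[2] = 0
X[3] = -4

X = [4, -4, 0, -4]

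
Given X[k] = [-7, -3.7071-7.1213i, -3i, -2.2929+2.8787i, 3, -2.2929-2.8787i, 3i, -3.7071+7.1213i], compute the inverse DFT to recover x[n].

x[n] = (1/8) Σ(k=0 to 7) X[k] · e^(2πikn/8)

Computing each x[n]:
x[0] = -2
x[1] = 0
x[2] = 2
x[3] = -1
x[4] = 1
x[5] = -1
x[6] = -3
x[7] = -3

x = [-2, 0, 2, -1, 1, -1, -3, -3]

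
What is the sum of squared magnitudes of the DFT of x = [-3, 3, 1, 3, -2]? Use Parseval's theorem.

Parseval: Σ|x[n]|² = (1/N)Σ|X[k]|², so Σ|X[k]|² = N·Σ|x[n]|² = 5·32.0000

Σ|X[k]|² = N·Σ|x[n]|² = 5·32.0000 = 160.0000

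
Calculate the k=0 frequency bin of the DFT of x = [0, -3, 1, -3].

X[0] = Σ(n=0 to 3) x[n] · ω_4^0 = Σ x[n]
= (0) + (-3) + (1) + (-3)

X[0] = -5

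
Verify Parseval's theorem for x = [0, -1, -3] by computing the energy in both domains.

Time domain:
Σ|x[n]|² = |0|² + |-1|² + |-3|² = 10.0000

Frequency domain:
(1/3)Σ|X[k]|² = (1/3)(|-4|² + |2.0000-1.7321i|² + |2.0000+1.7321i|²) = (1/3)·30.0000 = 10.0000

Both sides agree, confirming Parseval's theorem.

Σ|x[n]|² = (1/N)Σ|X[k]|² = 10.0000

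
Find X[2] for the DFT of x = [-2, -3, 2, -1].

X[2] = Σ(n=0 to 3) x[n] · ω_4^(2n) where ω_4 = e^(-2πi/4)
= (-2)·ω_4^0 + (-3)·ω_4^2 + (2)·ω_4^4 + (-1)·ω_4^6

X[2] = 4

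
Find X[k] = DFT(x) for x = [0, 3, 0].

X[k] = Σ(n=0 to 2) x[n] · ω_3^(nk)
where ω_3 = e^(-2πi/3)

Computing each X[k]:
X[0] = 3
X[1] = -1.5000-2.5981i
X[2] = -1.5000+2.5981i

X = [3, -1.5000-2.5981i, -1.5000+2.5981i]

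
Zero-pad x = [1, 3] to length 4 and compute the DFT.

Original 2-point DFT: [4, -2]
Zero-padded 4-point DFT provides frequency interpolation.

DFT_4([x, 0, ...]) = [4, 1-3i, -2, 1+3i]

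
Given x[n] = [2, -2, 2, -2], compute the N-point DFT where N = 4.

X[k] = Σ(n=0 to 3) x[n] · ω_4^(nk)
where ω_4 = e^(-2πi/4)

Computing each X[k]:
X[0] = 0
X[1] = 0
X[2] = 8
X[3] = 0

X = [0, 0, 8, 0]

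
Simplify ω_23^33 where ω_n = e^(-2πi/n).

Since ω_23^23 = 1, powers reduce modulo 23.
33 mod 23 = 10
So ω_23^33 = ω_23^10 = e^(-2πi·10/23)

ω_23^33 = ω_23^10 = -0.9172-0.3984i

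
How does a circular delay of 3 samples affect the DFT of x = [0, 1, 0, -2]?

Time shift by 3: X_shifted[k] = ω_4^(3k) · X[k]
Shifted x = [1, 0, -2, 0]

DFT(x[n-3]) = [-1, 3, -1, 3]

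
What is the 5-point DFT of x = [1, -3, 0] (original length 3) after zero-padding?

Original 3-point DFT: [-2, 2.5000+2.5981i, 2.5000-2.5981i]
Zero-padded 5-point DFT provides frequency interpolation.

DFT_5([x, 0, ...]) = [-2, 0.0729+2.8532i, 3.4271+1.7634i, 3.4271-1.7634i, 0.0729-2.8532i]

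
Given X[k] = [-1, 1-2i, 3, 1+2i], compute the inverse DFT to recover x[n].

x[n] = (1/4) Σ(k=0 to 3) X[k] · e^(2πikn/4)

Computing each x[n]:
x[0] = 1
x[1] = 0
x[2] = 0
x[3] = -2

x = [1, 0, 0, -2]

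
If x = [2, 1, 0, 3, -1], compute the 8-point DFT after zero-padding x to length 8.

Original 5-point DFT: [5, -0.4271-0.1388i, 2.9271-4.0287i, 2.9271+4.0287i, -0.4271+0.1388i]
Zero-padded 8-point DFT provides frequency interpolation.

DFT_8([x, 0, ...]) = [5, 1.5858-2.8284i, 1+2i, 4.4142-2.8284i, -3, 4.4142+2.8284i, 1-2i, 1.5858+2.8284i]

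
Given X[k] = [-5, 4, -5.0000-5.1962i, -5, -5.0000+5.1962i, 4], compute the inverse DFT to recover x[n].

x[n] = (1/6) Σ(k=0 to 5) X[k] · e^(2πikn/6)

Computing each x[n]:
x[0] = -2
x[1] = 3
x[2] = -3
x[3] = -3
x[4] = 0
x[5] = 0

x = [-2, 3, -3, -3, 0, 0]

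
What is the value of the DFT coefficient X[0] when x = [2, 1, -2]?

X[0] = Σ(n=0 to 2) x[n] · ω_3^0 = Σ x[n]
= (2) + (1) + (-2)

X[0] = 1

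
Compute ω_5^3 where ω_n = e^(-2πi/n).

ω_5^3 = e^(-2πi·3/5)
= cos(-2π·3/5) + i·sin(-2π·3/5)
= cos(-6π/5) + i·sin(-6π/5)

ω_5^3 = cos(-6π/5) + i·sin(-6π/5) = -0.8090+0.5878i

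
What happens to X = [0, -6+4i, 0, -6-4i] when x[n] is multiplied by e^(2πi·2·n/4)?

Modulation property: DFT(ω_4^(-2n)·x[n]) = X[(k-2) mod 4], so circularly shift X by 2 positions.

X[k-2] = [0, -6-4i, 0, -6+4i]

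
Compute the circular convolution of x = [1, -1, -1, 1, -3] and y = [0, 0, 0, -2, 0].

(x ⊛ y)[n] = Σ(m=0 to 4) x[m] · y[(n-m) mod 5]

Computing each output sample:
(x ⊛ y)[0] = 2
(x ⊛ y)[1] = -2
(x ⊛ y)[2] = 6
(x ⊛ y)[3] = -2
(x ⊛ y)[4] = 2

x ⊛ y = [2, -2, 6, -2, 2]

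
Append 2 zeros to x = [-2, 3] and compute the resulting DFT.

Original 2-point DFT: [1, -5]
Zero-padded 4-point DFT provides frequency interpolation.

DFT_4([x, 0, ...]) = [1, -2-3i, -5, -2+3i]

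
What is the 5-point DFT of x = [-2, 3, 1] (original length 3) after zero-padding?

Original 3-point DFT: [2, -4.0000-1.7321i, -4.0000+1.7321i]
Zero-padded 5-point DFT provides frequency interpolation.

DFT_5([x, 0, ...]) = [2, -1.8820-3.4410i, -4.1180-0.8123i, -4.1180+0.8123i, -1.8820+3.4410i]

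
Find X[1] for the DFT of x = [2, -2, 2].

X[1] = Σ(n=0 to 2) x[n] · ω_3^(1n) where ω_3 = e^(-2πi/3)
= (2)·ω_3^0 + (-2)·ω_3^1 + (2)·ω_3^2

X[1] = 2.0000+3.4641i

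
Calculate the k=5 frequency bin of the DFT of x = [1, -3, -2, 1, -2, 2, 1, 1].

X[5] = Σ(n=0 to 7) x[n] · ω_8^(5n) where ω_8 = e^(-2πi/8)
= (1)·ω_8^0 + (-3)·ω_8^5 + (-2)·ω_8^10 + (1)·ω_8^15 + (-2)·ω_8^20 + (2)·ω_8^25 + (1)·ω_8^30 + (1)·ω_8^35

X[5] = 6.5355-0.5355i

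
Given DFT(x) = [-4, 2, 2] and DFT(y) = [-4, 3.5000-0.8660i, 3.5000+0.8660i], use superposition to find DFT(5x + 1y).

By linearity: DFT(5x + 1y) = 5·DFT(x) + 1·DFT(y)
= 5·[-4, 2, 2] + 1·[-4, 3.5000-0.8660i, 3.5000+0.8660i]

Computing element-wise:
Z[0] = 5·(-4) + 1·(-4) = -24
Z[1] = 5·(2) + 1·(3.5000-0.8660i) = 13.5000-0.8660i
Z[2] = 5·(2) + 1·(3.5000+0.8660i) = 13.5000+0.8660i

DFT(5x + 1y) = 5·X + 1·Y = [-24, 13.5000-0.8660i, 13.5000+0.8660i]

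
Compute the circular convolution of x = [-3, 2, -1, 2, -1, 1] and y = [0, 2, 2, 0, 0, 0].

(x ⊛ y)[n] = Σ(m=0 to 5) x[m] · y[(n-m) mod 6]

Computing each output sample:
(x ⊛ y)[0] = 0
(x ⊛ y)[1] = -4
(x ⊛ y)[2] = -2
(x ⊛ y)[3] = 2
(x ⊛ y)[4] = 2
(x ⊛ y)[5] = 2

x ⊛ y = [0, -4, -2, 2, 2, 2]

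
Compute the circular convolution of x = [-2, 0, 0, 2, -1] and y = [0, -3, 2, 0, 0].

(x ⊛ y)[n] = Σ(m=0 to 4) x[m] · y[(n-m) mod 5]

Computing each output sample:
(x ⊛ y)[0] = 7
(x ⊛ y)[1] = 4
(x ⊛ y)[2] = -4
(x ⊛ y)[3] = 0
(x ⊛ y)[4] = -6

x ⊛ y = [7, 4, -4, 0, -6]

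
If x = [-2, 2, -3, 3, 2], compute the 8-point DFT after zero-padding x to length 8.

Original 5-point DFT: [2, -0.7639+3.5267i, -5.2361-5.7063i, -5.2361+5.7063i, -0.7639-3.5267i]
Zero-padded 8-point DFT provides frequency interpolation.

DFT_8([x, 0, ...]) = [2, -4.7071-0.5355i, 3+1i, -3.2929-6.5355i, -8, -3.2929+6.5355i, 3-1i, -4.7071+0.5355i]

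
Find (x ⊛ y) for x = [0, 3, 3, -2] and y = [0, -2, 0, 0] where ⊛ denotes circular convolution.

(x ⊛ y)[n] = Σ(m=0 to 3) x[m] · y[(n-m) mod 4]

Computing each output sample:
(x ⊛ y)[0] = 4
(x ⊛ y)[1] = 0
(x ⊛ y)[2] = -6
(x ⊛ y)[3] = -6

x ⊛ y = [4, 0, -6, -6]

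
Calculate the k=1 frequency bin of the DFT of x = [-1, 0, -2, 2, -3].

X[1] = Σ(n=0 to 4) x[n] · ω_5^(1n) where ω_5 = e^(-2πi/5)
= (-1)·ω_5^0 + (0)·ω_5^1 + (-2)·ω_5^2 + (2)·ω_5^3 + (-3)·ω_5^4

X[1] = -1.9271-0.5020i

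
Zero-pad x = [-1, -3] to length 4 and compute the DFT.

Original 2-point DFT: [-4, 2]
Zero-padded 4-point DFT provides frequency interpolation.

DFT_4([x, 0, ...]) = [-4, -1+3i, 2, -1-3i]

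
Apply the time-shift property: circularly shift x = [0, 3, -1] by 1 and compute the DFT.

Time shift by 1: X_shifted[k] = ω_3^(1k) · X[k]
Shifted x = [-1, 0, 3]

DFT(x[n-1]) = [2, -2.5000+2.5981i, -2.5000-2.5981i]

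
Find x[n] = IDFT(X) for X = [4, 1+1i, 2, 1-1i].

x[n] = (1/4) Σ(k=0 to 3) X[k] · e^(2πikn/4)

Computing each x[n]:
x[0] = 2
x[1] = 0
x[2] = 1
x[3] = 1

x = [2, 0, 1, 1]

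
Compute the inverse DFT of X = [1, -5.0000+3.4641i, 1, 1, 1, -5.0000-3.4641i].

x[n] = (1/6) Σ(k=0 to 5) X[k] · e^(2πikn/6)

Computing each x[n]:
x[0] = -1
x[1] = -2
x[2] = 0
x[3] = 2
x[4] = 2
x[5] = 0

x = [-1, -2, 0, 2, 2, 0]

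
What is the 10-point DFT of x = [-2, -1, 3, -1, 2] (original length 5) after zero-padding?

Original 5-point DFT: [1, -3.3090+0.5020i, -2.1910+5.5676i, -2.1910-5.5676i, -3.3090-0.5020i]
Zero-padded 10-point DFT provides frequency interpolation.

DFT_10([x, 0, ...]) = [1, -3.1910-2.4899i, -3.3090+0.5020i, -4.3090+0.2245i, -2.1910+5.5676i, 5, -2.1910-5.5676i, -4.3090-0.2245i, -3.3090-0.5020i, -3.1910+2.4899i]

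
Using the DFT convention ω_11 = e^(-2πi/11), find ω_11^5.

ω_11^5 = e^(-2πi·5/11)
= cos(-2π·5/11) + i·sin(-2π·5/11)
= cos(-10π/11) + i·sin(-10π/11)

ω_11^5 = cos(-10π/11) + i·sin(-10π/11) = -0.9595-0.2817i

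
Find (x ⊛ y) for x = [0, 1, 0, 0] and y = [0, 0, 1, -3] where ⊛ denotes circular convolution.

(x ⊛ y)[n] = Σ(m=0 to 3) x[m] · y[(n-m) mod 4]

Computing each output sample:
(x ⊛ y)[0] = -3
(x ⊛ y)[1] = 0
(x ⊛ y)[2] = 0
(x ⊛ y)[3] = 1

x ⊛ y = [-3, 0, 0, 1]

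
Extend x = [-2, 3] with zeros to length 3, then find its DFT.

Original 2-point DFT: [1, -5]
Zero-padded 3-point DFT provides frequency interpolation.

DFT_3([x, 0, ...]) = [1, -3.5000-2.5981i, -3.5000+2.5981i]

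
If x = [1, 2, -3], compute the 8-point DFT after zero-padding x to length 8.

Original 3-point DFT: [0, 1.5000-4.3301i, 1.5000+4.3301i]
Zero-padded 8-point DFT provides frequency interpolation.

DFT_8([x, 0, ...]) = [0, 2.4142+1.5858i, 4-2i, -0.4142-4.4142i, -4, -0.4142+4.4142i, 4+2i, 2.4142-1.5858i]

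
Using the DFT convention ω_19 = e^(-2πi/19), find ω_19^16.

ω_19^16 = e^(-2πi·16/19)
= cos(-2π·16/19) + i·sin(-2π·16/19)
= cos(-32π/19) + i·sin(-32π/19)

ω_19^16 = cos(-32π/19) + i·sin(-32π/19) = 0.5469+0.8372i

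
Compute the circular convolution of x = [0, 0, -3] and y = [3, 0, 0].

(x ⊛ y)[n] = Σ(m=0 to 2) x[m] · y[(n-m) mod 3]

Computing each output sample:
(x ⊛ y)[0] = 0
(x ⊛ y)[1] = 0
(x ⊛ y)[2] = -9

x ⊛ y = [0, 0, -9]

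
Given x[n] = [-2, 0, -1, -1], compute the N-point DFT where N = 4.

X[k] = Σ(n=0 to 3) x[n] · ω_4^(nk)
where ω_4 = e^(-2πi/4)

Computing each X[k]:
X[0] = -4
X[1] = -1-1i
X[2] = -2
X[3] = -1+1i

X = [-4, -1-1i, -2, -1+1i]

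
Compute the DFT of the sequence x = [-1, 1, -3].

X[k] = Σ(n=0 to 2) x[n] · ω_3^(nk)
where ω_3 = e^(-2πi/3)

Computing each X[k]:
X[0] = -3
X[1] = -3.4641i
X[2] = 3.4641i

X = [-3, -3.4641i, 3.4641i]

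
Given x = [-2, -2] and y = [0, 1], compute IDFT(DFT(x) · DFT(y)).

(x ⊛ y)[n] = Σ(m=0 to 1) x[m] · y[(n-m) mod 2]

Computing each output sample:
(x ⊛ y)[0] = -2
(x ⊛ y)[1] = -2

x ⊛ y = [-2, -2]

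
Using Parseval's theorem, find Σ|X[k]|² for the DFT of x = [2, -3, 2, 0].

Parseval: Σ|x[n]|² = (1/N)Σ|X[k]|², so Σ|X[k]|² = N·Σ|x[n]|² = 4·17.0000

Σ|X[k]|² = N·Σ|x[n]|² = 4·17.0000 = 68.0000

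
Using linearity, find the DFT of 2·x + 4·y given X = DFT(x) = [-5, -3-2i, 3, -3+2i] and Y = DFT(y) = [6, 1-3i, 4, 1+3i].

By linearity: DFT(2x + 4y) = 2·DFT(x) + 4·DFT(y)
= 2·[-5, -3-2i, 3, -3+2i] + 4·[6, 1-3i, 4, 1+3i]

Computing element-wise:
Z[0] = 2·(-5) + 4·(6) = 14
Z[1] = 2·(-3-2i) + 4·(1-3i) = -2-16i
Z[2] = 2·(3) + 4·(4) = 22
Z[3] = 2·(-3+2i) + 4·(1+3i) = -2+16i

DFT(2x + 4y) = 2·X + 4·Y = [14, -2-16i, 22, -2+16i]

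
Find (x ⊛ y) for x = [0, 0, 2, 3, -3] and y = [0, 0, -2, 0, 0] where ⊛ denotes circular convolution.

(x ⊛ y)[n] = Σ(m=0 to 4) x[m] · y[(n-m) mod 5]

Computing each output sample:
(x ⊛ y)[0] = -6
(x ⊛ y)[1] = 6
(x ⊛ y)[2] = 0
(x ⊛ y)[3] = 0
(x ⊛ y)[4] = -4

x ⊛ y = [-6, 6, 0, 0, -4]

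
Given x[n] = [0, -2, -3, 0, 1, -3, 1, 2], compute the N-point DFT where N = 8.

X[k] = Σ(n=0 to 7) x[n] · ω_8^(nk)
where ω_8 = e^(-2πi/8)

Computing each X[k]:
X[0] = -4
X[1] = 1.1213+4.7071i
X[2] = 3+7i
X[3] = -3.1213-3.2929i
X[4] = 2
X[5] = -3.1213+3.2929i
X[6] = 3-7i
X[7] = 1.1213-4.7071i

X = [-4, 1.1213+4.7071i, 3+7i, -3.1213-3.2929i, 2, -3.1213+3.2929i, 3-7i, 1.1213-4.7071i]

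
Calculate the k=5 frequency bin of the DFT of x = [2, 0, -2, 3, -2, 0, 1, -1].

X[5] = Σ(n=0 to 7) x[n] · ω_8^(5n) where ω_8 = e^(-2πi/8)
= (2)·ω_8^0 + (0)·ω_8^5 + (-2)·ω_8^10 + (3)·ω_8^15 + (-2)·ω_8^20 + (0)·ω_8^25 + (1)·ω_8^30 + (-1)·ω_8^35

X[5] = 6.8284+5.8284i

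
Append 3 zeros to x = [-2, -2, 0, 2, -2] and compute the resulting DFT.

Original 5-point DFT: [-4, -4.8541+1.1756i, 1.8541-1.9021i, 1.8541+1.9021i, -4.8541-1.1756i]
Zero-padded 8-point DFT provides frequency interpolation.

DFT_8([x, 0, ...]) = [-4, -2.8284, -4+4i, 2.8284, -4, 2.8284, -4-4i, -2.8284]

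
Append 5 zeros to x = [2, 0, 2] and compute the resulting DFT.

Original 3-point DFT: [4, 1.0000+1.7321i, 1.0000-1.7321i]
Zero-padded 8-point DFT provides frequency interpolation.

DFT_8([x, 0, ...]) = [4, 2-2i, 0, 2+2i, 4, 2-2i, 0, 2+2i]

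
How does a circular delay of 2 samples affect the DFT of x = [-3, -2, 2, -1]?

Time shift by 2: X_shifted[k] = ω_4^(2k) · X[k]
Shifted x = [2, -1, -3, -2]

DFT(x[n-2]) = [-4, 5-1i, 2, 5+1i]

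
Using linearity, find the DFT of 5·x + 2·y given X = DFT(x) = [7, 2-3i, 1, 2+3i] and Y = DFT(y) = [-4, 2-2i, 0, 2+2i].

By linearity: DFT(5x + 2y) = 5·DFT(x) + 2·DFT(y)
= 5·[7, 2-3i, 1, 2+3i] + 2·[-4, 2-2i, 0, 2+2i]

Computing element-wise:
Z[0] = 5·(7) + 2·(-4) = 27
Z[1] = 5·(2-3i) + 2·(2-2i) = 14-19i
Z[2] = 5·(1) + 2·(0) = 5
Z[3] = 5·(2+3i) + 2·(2+2i) = 14+19i

DFT(5x + 2y) = 5·X + 2·Y = [27, 14-19i, 5, 14+19i]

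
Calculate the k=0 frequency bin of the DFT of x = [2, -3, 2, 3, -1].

X[0] = Σ(n=0 to 4) x[n] · ω_5^0 = Σ x[n]
= (2) + (-3) + (2) + (3) + (-1)

X[0] = 3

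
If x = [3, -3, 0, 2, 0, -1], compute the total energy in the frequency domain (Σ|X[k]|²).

Parseval: Σ|x[n]|² = (1/N)Σ|X[k]|², so Σ|X[k]|² = N·Σ|x[n]|² = 6·23.0000

Σ|X[k]|² = N·Σ|x[n]|² = 6·23.0000 = 138.0000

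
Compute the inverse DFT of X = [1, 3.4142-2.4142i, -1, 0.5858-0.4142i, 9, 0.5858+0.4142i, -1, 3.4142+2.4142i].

x[n] = (1/8) Σ(k=0 to 7) X[k] · e^(2πikn/8)

Computing each x[n]:
x[0] = 2
x[1] = 0
x[2] = 2
x[3] = -1
x[4] = 0
x[5] = -2
x[6] = 1
x[7] = -1

x = [2, 0, 2, -1, 0, -2, 1, -1]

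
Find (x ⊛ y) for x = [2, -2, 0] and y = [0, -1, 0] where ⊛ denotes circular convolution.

(x ⊛ y)[n] = Σ(m=0 to 2) x[m] · y[(n-m) mod 3]

Computing each output sample:
(x ⊛ y)[0] = 0
(x ⊛ y)[1] = -2
(x ⊛ y)[2] = 2

x ⊛ y = [0, -2, 2]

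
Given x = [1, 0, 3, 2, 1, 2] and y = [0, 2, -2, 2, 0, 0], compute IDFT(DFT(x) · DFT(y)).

(x ⊛ y)[n] = Σ(m=0 to 5) x[m] · y[(n-m) mod 6]

Computing each output sample:
(x ⊛ y)[0] = 6
(x ⊛ y)[1] = 0
(x ⊛ y)[2] = 2
(x ⊛ y)[3] = 8
(x ⊛ y)[4] = -2
(x ⊛ y)[5] = 4

x ⊛ y = [6, 0, 2, 8, -2, 4]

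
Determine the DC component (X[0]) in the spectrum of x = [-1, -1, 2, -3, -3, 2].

X[0] = Σ(n=0 to 5) x[n] · ω_6^0 = Σ x[n]
= (-1) + (-1) + (2) + (-3) + (-3) + (2)

X[0] = -4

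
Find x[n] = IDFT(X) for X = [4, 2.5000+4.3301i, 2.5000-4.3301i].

x[n] = (1/3) Σ(k=0 to 2) X[k] · e^(2πikn/3)

Computing each x[n]:
x[0] = 3
x[1] = -2
x[2] = 3

x = [3, -2, 3]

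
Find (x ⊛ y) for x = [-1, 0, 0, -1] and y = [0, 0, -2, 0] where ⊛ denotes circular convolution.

(x ⊛ y)[n] = Σ(m=0 to 3) x[m] · y[(n-m) mod 4]

Computing each output sample:
(x ⊛ y)[0] = 0
(x ⊛ y)[1] = 2
(x ⊛ y)[2] = 2
(x ⊛ y)[3] = 0

x ⊛ y = [0, 2, 2, 0]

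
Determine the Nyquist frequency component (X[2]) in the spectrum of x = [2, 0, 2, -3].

X[2] = Σ(n=0 to 3) x[n] · ω_4^(2n) where ω_4 = e^(-2πi/4)
= (2)·ω_4^0 + (0)·ω_4^2 + (2)·ω_4^4 + (-3)·ω_4^6

X[2] = 7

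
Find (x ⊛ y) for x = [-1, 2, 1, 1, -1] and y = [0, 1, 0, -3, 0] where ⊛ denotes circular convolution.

(x ⊛ y)[n] = Σ(m=0 to 4) x[m] · y[(n-m) mod 5]

Computing each output sample:
(x ⊛ y)[0] = -4
(x ⊛ y)[1] = -4
(x ⊛ y)[2] = 5
(x ⊛ y)[3] = 4
(x ⊛ y)[4] = -5

x ⊛ y = [-4, -4, 5, 4, -5]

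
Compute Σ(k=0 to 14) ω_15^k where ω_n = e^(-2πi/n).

Sum of all nth roots of unity equals 0 for n > 1 (geometric series with r ≠ 1).

0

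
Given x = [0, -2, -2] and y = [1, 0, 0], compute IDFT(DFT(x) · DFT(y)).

(x ⊛ y)[n] = Σ(m=0 to 2) x[m] · y[(n-m) mod 3]

Computing each output sample:
(x ⊛ y)[0] = 0
(x ⊛ y)[1] = -2
(x ⊛ y)[2] = -2

x ⊛ y = [0, -2, -2]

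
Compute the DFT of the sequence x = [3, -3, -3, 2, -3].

X[k] = Σ(n=0 to 4) x[n] · ω_5^(nk)
where ω_5 = e^(-2πi/5)

Computing each X[k]:
X[0] = -4
X[1] = 1.9549+2.9389i
X[2] = 7.5451-4.7553i
X[3] = 7.5451+4.7553i
X[4] = 1.9549-2.9389i

X = [-4, 1.9549+2.9389i, 7.5451-4.7553i, 7.5451+4.7553i, 1.9549-2.9389i]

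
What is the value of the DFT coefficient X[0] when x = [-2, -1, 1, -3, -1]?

X[0] = Σ(n=0 to 4) x[n] · ω_5^0 = Σ x[n]
= (-2) + (-1) + (1) + (-3) + (-1)

X[0] = -6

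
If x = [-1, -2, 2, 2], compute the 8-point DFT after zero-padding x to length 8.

Original 4-point DFT: [1, -3+4i, 1, -3-4i]
Zero-padded 8-point DFT provides frequency interpolation.

DFT_8([x, 0, ...]) = [1, -3.8284-2.0000i, -3+4i, 1.8284+2.0000i, 1, 1.8284-2.0000i, -3-4i, -3.8284+2.0000i]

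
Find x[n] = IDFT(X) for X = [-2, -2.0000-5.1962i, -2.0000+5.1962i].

x[n] = (1/3) Σ(k=0 to 2) X[k] · e^(2πikn/3)

Computing each x[n]:
x[0] = -2
x[1] = 3
x[2] = -3

x = [-2, 3, -3]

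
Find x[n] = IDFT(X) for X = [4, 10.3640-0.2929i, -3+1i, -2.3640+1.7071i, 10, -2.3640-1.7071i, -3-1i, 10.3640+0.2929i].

x[n] = (1/8) Σ(k=0 to 7) X[k] · e^(2πikn/8)

Computing each x[n]:
x[0] = 3
x[1] = 1
x[2] = 3
x[3] = -3
x[4] = -1
x[5] = -3
x[6] = 2
x[7] = 2

x = [3, 1, 3, -3, -1, -3, 2, 2]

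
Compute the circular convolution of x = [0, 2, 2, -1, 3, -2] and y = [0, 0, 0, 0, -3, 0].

(x ⊛ y)[n] = Σ(m=0 to 5) x[m] · y[(n-m) mod 6]

Computing each output sample:
(x ⊛ y)[0] = -6
(x ⊛ y)[1] = 3
(x ⊛ y)[2] = -9
(x ⊛ y)[3] = 6
(x ⊛ y)[4] = 0
(x ⊛ y)[5] = -6

x ⊛ y = [-6, 3, -9, 6, 0, -6]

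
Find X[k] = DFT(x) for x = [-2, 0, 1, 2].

X[k] = Σ(n=0 to 3) x[n] · ω_4^(nk)
where ω_4 = e^(-2πi/4)

Computing each X[k]:
X[0] = 1
X[1] = -3+2i
X[2] = -3
X[3] = -3-2i

X = [1, -3+2i, -3, -3-2i]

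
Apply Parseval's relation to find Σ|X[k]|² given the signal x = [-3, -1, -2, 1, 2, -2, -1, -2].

Parseval: Σ|x[n]|² = (1/N)Σ|X[k]|², so Σ|X[k]|² = N·Σ|x[n]|² = 8·28.0000

Σ|X[k]|² = N·Σ|x[n]|² = 8·28.0000 = 224.0000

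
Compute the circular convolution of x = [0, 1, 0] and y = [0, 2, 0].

(x ⊛ y)[n] = Σ(m=0 to 2) x[m] · y[(n-m) mod 3]

Computing each output sample:
(x ⊛ y)[0] = 0
(x ⊛ y)[1] = 0
(x ⊛ y)[2] = 2

x ⊛ y = [0, 0, 2]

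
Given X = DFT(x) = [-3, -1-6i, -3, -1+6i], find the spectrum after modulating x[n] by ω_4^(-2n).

Modulation property: DFT(ω_4^(-2n)·x[n]) = X[(k-2) mod 4], so circularly shift X by 2 positions.

X[k-2] = [-3, -1+6i, -3, -1-6i]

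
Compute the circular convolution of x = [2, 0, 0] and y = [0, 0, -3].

(x ⊛ y)[n] = Σ(m=0 to 2) x[m] · y[(n-m) mod 3]

Computing each output sample:
(x ⊛ y)[0] = 0
(x ⊛ y)[1] = 0
(x ⊛ y)[2] = -6

x ⊛ y = [0, 0, -6]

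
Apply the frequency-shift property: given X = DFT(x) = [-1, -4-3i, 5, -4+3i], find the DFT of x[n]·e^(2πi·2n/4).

Modulation property: DFT(ω_4^(-2n)·x[n]) = X[(k-2) mod 4], so circularly shift X by 2 positions.

X[k-2] = [5, -4+3i, -1, -4-3i]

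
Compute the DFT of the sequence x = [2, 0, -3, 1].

X[k] = Σ(n=0 to 3) x[n] · ω_4^(nk)
where ω_4 = e^(-2πi/4)

Computing each X[k]:
X[0] = 0
X[1] = 5+1i
X[2] = -2
X[3] = 5-1i

X = [0, 5+1i, -2, 5-1i]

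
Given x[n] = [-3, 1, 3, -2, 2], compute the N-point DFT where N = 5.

X[k] = Σ(n=0 to 4) x[n] · ω_5^(nk)
where ω_5 = e^(-2πi/5)

Computing each X[k]:
X[0] = 1
X[1] = -2.8820-1.9879i
X[2] = -5.1180+5.3431i
X[3] = -5.1180-5.3431i
X[4] = -2.8820+1.9879i

X = [1, -2.8820-1.9879i, -5.1180+5.3431i, -5.1180-5.3431i, -2.8820+1.9879i]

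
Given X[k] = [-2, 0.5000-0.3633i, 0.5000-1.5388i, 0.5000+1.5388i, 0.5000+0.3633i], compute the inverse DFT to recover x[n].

x[n] = (1/5) Σ(k=0 to 4) X[k] · e^(2πikn/5)

Computing each x[n]:
x[0] = 0
x[1] = 0
x[2] = -1
x[3] = 0
x[4] = -1

x = [0, 0, -1, 0, -1]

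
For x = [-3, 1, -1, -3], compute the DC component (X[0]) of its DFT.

X[0] = Σ(n=0 to 3) x[n] · ω_4^0 = Σ x[n]
= (-3) + (1) + (-1) + (-3)

X[0] = -6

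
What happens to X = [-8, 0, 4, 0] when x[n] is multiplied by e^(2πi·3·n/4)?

Modulation property: DFT(ω_4^(-3n)·x[n]) = X[(k-3) mod 4], so circularly shift X by 3 positions.

X[k-3] = [0, 4, 0, -8]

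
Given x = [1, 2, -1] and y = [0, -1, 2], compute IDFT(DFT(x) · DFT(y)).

(x ⊛ y)[n] = Σ(m=0 to 2) x[m] · y[(n-m) mod 3]

Computing each output sample:
(x ⊛ y)[0] = 5
(x ⊛ y)[1] = -3
(x ⊛ y)[2] = 0

x ⊛ y = [5, -3, 0]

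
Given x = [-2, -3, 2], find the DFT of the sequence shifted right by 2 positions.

Time shift by 2: X_shifted[k] = ω_3^(2k) · X[k]
Shifted x = [-3, 2, -2]

DFT(x[n-2]) = [-3, -3.0000-3.4641i, -3.0000+3.4641i]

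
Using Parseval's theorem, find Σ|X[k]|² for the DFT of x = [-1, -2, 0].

Parseval: Σ|x[n]|² = (1/N)Σ|X[k]|², so Σ|X[k]|² = N·Σ|x[n]|² = 3·5.0000

Σ|X[k]|² = N·Σ|x[n]|² = 3·5.0000 = 15.0000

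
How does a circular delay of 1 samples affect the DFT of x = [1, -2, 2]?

Time shift by 1: X_shifted[k] = ω_3^(1k) · X[k]
Shifted x = [2, 1, -2]

DFT(x[n-1]) = [1, 2.5000-2.5981i, 2.5000+2.5981i]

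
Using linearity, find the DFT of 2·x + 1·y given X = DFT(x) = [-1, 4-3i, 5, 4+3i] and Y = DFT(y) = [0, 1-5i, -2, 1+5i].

By linearity: DFT(2x + 1y) = 2·DFT(x) + 1·DFT(y)
= 2·[-1, 4-3i, 5, 4+3i] + 1·[0, 1-5i, -2, 1+5i]

Computing element-wise:
Z[0] = 2·(-1) + 1·(0) = -2
Z[1] = 2·(4-3i) + 1·(1-5i) = 9-11i
Z[2] = 2·(5) + 1·(-2) = 8
Z[3] = 2·(4+3i) + 1·(1+5i) = 9+11i

DFT(2x + 1y) = 2·X + 1·Y = [-2, 9-11i, 8, 9+11i]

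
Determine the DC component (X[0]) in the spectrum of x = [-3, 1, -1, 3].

X[0] = Σ(n=0 to 3) x[n] · ω_4^0 = Σ x[n]
= (-3) + (1) + (-1) + (3)

X[0] = 0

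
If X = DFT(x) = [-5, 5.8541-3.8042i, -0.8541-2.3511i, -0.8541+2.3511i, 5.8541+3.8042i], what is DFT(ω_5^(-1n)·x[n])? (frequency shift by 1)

Modulation property: DFT(ω_5^(-1n)·x[n]) = X[(k-1) mod 5], so circularly shift X by 1 positions.

X[k-1] = [5.8541+3.8042i, -5, 5.8541-3.8042i, -0.8541-2.3511i, -0.8541+2.3511i]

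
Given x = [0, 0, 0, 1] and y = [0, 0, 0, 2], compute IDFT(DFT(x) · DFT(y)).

(x ⊛ y)[n] = Σ(m=0 to 3) x[m] · y[(n-m) mod 4]

Computing each output sample:
(x ⊛ y)[0] = 0
(x ⊛ y)[1] = 0
(x ⊛ y)[2] = 2
(x ⊛ y)[3] = 0

x ⊛ y = [0, 0, 2, 0]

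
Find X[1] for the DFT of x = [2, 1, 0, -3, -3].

X[1] = Σ(n=0 to 4) x[n] · ω_5^(1n) where ω_5 = e^(-2πi/5)
= (2)·ω_5^0 + (1)·ω_5^1 + (0)·ω_5^2 + (-3)·ω_5^3 + (-3)·ω_5^4

X[1] = 3.8090-5.5676i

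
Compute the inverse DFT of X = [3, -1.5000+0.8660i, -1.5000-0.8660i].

x[n] = (1/3) Σ(k=0 to 2) X[k] · e^(2πikn/3)

Computing each x[n]:
x[0] = 0
x[1] = 1
x[2] = 2

x = [0, 1, 2]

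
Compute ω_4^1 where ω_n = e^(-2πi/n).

ω_4^1 = e^(-2πi·1/4)
= cos(-2π·1/4) + i·sin(-2π·1/4)
= cos(-2π/4) + i·sin(-2π/4)

ω_4^1 = cos(-2π/4) + i·sin(-2π/4) = -1i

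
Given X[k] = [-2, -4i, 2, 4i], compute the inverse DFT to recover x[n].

x[n] = (1/4) Σ(k=0 to 3) X[k] · e^(2πikn/4)

Computing each x[n]:
x[0] = 0
x[1] = 1
x[2] = 0
x[3] = -3

x = [0, 1, 0, -3]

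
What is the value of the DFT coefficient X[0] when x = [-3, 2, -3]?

X[0] = Σ(n=0 to 2) x[n] · ω_3^0 = Σ x[n]
= (-3) + (2) + (-3)

X[0] = -4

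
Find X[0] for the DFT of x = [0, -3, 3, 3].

X[0] = Σ(n=0 to 3) x[n] · ω_4^0 = Σ x[n]
= (0) + (-3) + (3) + (3)

X[0] = 3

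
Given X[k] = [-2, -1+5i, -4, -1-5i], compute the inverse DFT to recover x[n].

x[n] = (1/4) Σ(k=0 to 3) X[k] · e^(2πikn/4)

Computing each x[n]:
x[0] = -2
x[1] = -2
x[2] = -1
x[3] = 3

x = [-2, -2, -1, 3]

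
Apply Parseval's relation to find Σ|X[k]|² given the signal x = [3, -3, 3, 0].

Parseval: Σ|x[n]|² = (1/N)Σ|X[k]|², so Σ|X[k]|² = N·Σ|x[n]|² = 4·27.0000

Σ|X[k]|² = N·Σ|x[n]|² = 4·27.0000 = 108.0000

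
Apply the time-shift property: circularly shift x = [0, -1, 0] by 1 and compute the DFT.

Time shift by 1: X_shifted[k] = ω_3^(1k) · X[k]
Shifted x = [0, 0, -1]

DFT(x[n-1]) = [-1, 0.5000-0.8660i, 0.5000+0.8660i]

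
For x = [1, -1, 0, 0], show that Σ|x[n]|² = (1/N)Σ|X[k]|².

Time domain:
Σ|x[n]|² = |1|² + |-1|² + |0|² + |0|² = 2.0000

Frequency domain:
(1/4)Σ|X[k]|² = (1/4)(|0|² + |1+1i|² + |2|² + |1-1i|²) = (1/4)·8.0000 = 2.0000

Both sides agree, confirming Parseval's theorem.

Σ|x[n]|² = (1/N)Σ|X[k]|² = 2.0000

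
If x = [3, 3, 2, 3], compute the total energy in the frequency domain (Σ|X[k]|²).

Parseval: Σ|x[n]|² = (1/N)Σ|X[k]|², so Σ|X[k]|² = N·Σ|x[n]|² = 4·31.0000

Σ|X[k]|² = N·Σ|x[n]|² = 4·31.0000 = 124.0000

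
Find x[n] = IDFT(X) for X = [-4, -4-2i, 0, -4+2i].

x[n] = (1/4) Σ(k=0 to 3) X[k] · e^(2πikn/4)

Computing each x[n]:
x[0] = -3
x[1] = 0
x[2] = 1
x[3] = -2

x = [-3, 0, 1, -2]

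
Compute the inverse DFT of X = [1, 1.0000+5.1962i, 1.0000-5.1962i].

x[n] = (1/3) Σ(k=0 to 2) X[k] · e^(2πikn/3)

Computing each x[n]:
x[0] = 1
x[1] = -3
x[2] = 3

x = [1, -3, 3]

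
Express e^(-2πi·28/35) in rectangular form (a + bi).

ω_35^28 = e^(-2πi·28/35)
= cos(-2π·28/35) + i·sin(-2π·28/35)
= cos(-56π/35) + i·sin(-56π/35)

ω_35^28 = cos(-56π/35) + i·sin(-56π/35) = 0.3090+0.9511i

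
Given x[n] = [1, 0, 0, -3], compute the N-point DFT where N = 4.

X[k] = Σ(n=0 to 3) x[n] · ω_4^(nk)
where ω_4 = e^(-2πi/4)

Computing each X[k]:
X[0] = -2
X[1] = 1-3i
X[2] = 4
X[3] = 1+3i

X = [-2, 1-3i, 4, 1+3i]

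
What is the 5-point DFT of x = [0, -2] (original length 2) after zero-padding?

Original 2-point DFT: [-2, 2]
Zero-padded 5-point DFT provides frequency interpolation.

DFT_5([x, 0, ...]) = [-2, -0.6180+1.9021i, 1.6180+1.1756i, 1.6180-1.1756i, -0.6180-1.9021i]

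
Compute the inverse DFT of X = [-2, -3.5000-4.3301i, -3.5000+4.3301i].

x[n] = (1/3) Σ(k=0 to 2) X[k] · e^(2πikn/3)

Computing each x[n]:
x[0] = -3
x[1] = 3
x[2] = -2

x = [-3, 3, -2]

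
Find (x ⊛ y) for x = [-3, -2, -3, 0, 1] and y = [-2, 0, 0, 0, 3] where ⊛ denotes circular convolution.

(x ⊛ y)[n] = Σ(m=0 to 4) x[m] · y[(n-m) mod 5]

Computing each output sample:
(x ⊛ y)[0] = 0
(x ⊛ y)[1] = -5
(x ⊛ y)[2] = 6
(x ⊛ y)[3] = 3
(x ⊛ y)[4] = -11

x ⊛ y = [0, -5, 6, 3, -11]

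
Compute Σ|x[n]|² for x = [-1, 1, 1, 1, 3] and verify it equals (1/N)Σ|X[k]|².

Time domain:
Σ|x[n]|² = |-1|² + |1|² + |1|² + |1|² + |3|² = 13.0000

Frequency domain:
(1/5)Σ|X[k]|² = (1/5)(|5|² + |-1.3820+1.9021i|² + |-3.6180+1.1756i|² + |-3.6180-1.1756i|² + |-1.3820-1.9021i|²) = (1/5)·65.0000 = 13.0000

Both sides agree, confirming Parseval's theorem.

Σ|x[n]|² = (1/N)Σ|X[k]|² = 13.0000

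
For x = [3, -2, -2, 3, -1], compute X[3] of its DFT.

X[3] = Σ(n=0 to 4) x[n] · ω_5^(3n) where ω_5 = e^(-2πi/5)
= (3)·ω_5^0 + (-2)·ω_5^3 + (-2)·ω_5^6 + (3)·ω_5^9 + (-1)·ω_5^12

X[3] = 5.7361+4.1675i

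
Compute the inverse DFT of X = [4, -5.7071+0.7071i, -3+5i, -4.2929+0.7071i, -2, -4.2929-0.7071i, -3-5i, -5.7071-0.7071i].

x[n] = (1/8) Σ(k=0 to 7) X[k] · e^(2πikn/8)

Computing each x[n]:
x[0] = -3
x[1] = -1
x[2] = 1
x[3] = 2
x[4] = 2
x[5] = 0
x[6] = 1
x[7] = 2

x = [-3, -1, 1, 2, 2, 0, 1, 2]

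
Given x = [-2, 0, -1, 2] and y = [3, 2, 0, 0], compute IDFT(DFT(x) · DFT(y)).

(x ⊛ y)[n] = Σ(m=0 to 3) x[m] · y[(n-m) mod 4]

Computing each output sample:
(x ⊛ y)[0] = -2
(x ⊛ y)[1] = -4
(x ⊛ y)[2] = -3
(x ⊛ y)[3] = 4

x ⊛ y = [-2, -4, -3, 4]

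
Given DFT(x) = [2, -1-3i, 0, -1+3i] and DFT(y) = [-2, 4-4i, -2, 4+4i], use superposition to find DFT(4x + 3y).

By linearity: DFT(4x + 3y) = 4·DFT(x) + 3·DFT(y)
= 4·[2, -1-3i, 0, -1+3i] + 3·[-2, 4-4i, -2, 4+4i]

Computing element-wise:
Z[0] = 4·(2) + 3·(-2) = 2
Z[1] = 4·(-1-3i) + 3·(4-4i) = 8-24i
Z[2] = 4·(0) + 3·(-2) = -6
Z[3] = 4·(-1+3i) + 3·(4+4i) = 8+24i

DFT(4x + 3y) = 4·X + 3·Y = [2, 8-24i, -6, 8+24i]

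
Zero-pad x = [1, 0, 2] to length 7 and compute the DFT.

Original 3-point DFT: [3, 1.7321i, -1.7321i]
Zero-padded 7-point DFT provides frequency interpolation.

DFT_7([x, 0, ...]) = [3, 0.5550-1.9499i, -0.8019+0.8678i, 2.2470+1.5637i, 2.2470-1.5637i, -0.8019-0.8678i, 0.5550+1.9499i]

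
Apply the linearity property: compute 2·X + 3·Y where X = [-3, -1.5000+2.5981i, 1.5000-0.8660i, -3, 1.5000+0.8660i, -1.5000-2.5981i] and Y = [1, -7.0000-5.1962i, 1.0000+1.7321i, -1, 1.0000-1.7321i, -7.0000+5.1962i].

By linearity: DFT(2x + 3y) = 2·DFT(x) + 3·DFT(y)
= 2·[-3, -1.5000+2.5981i, 1.5000-0.8660i, -3, 1.5000+0.8660i, -1.5000-2.5981i] + 3·[1, -7.0000-5.1962i, 1.0000+1.7321i, -1, 1.0000-1.7321i, -7.0000+5.1962i]

Computing element-wise:
Z[0] = 2·(-3) + 3·(1) = -3
Z[1] = 2·(-1.5000+2.5981i) + 3·(-7.0000-5.1962i) = -24.0000-10.3924i
Z[2] = 2·(1.5000-0.8660i) + 3·(1.0000+1.7321i) = 6.0000+3.4643i
Z[3] = 2·(-3) + 3·(-1) = -9
Z[4] = 2·(1.5000+0.8660i) + 3·(1.0000-1.7321i) = 6.0000-3.4643i
Z[5] = 2·(-1.5000-2.5981i) + 3·(-7.0000+5.1962i) = -24.0000+10.3924i

DFT(2x + 3y) = 2·X + 3·Y = [-3, -24.0000-10.3924i, 6.0000+3.4643i, -9, 6.0000-3.4643i, -24.0000+10.3924i]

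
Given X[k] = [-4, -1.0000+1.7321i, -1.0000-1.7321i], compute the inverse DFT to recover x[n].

x[n] = (1/3) Σ(k=0 to 2) X[k] · e^(2πikn/3)

Computing each x[n]:
x[0] = -2
x[1] = -2
x[2] = 0

x = [-2, -2, 0]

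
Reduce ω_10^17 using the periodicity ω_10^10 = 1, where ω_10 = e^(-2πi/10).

Since ω_10^10 = 1, powers reduce modulo 10.
17 mod 10 = 7
So ω_10^17 = ω_10^7 = e^(-2πi·7/10)

ω_10^17 = ω_10^7 = -0.3090+0.9511i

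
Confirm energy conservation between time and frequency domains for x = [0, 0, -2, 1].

Time domain:
Σ|x[n]|² = |0|² + |0|² + |-2|² + |1|² = 5.0000

Frequency domain:
(1/4)Σ|X[k]|² = (1/4)(|-1|² + |2+1i|² + |-3|² + |2-1i|²) = (1/4)·20.0000 = 5.0000

Both sides agree, confirming Parseval's theorem.

Σ|x[n]|² = (1/N)Σ|X[k]|² = 5.0000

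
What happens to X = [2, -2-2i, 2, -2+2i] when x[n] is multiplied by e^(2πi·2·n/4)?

Modulation property: DFT(ω_4^(-2n)·x[n]) = X[(k-2) mod 4], so circularly shift X by 2 positions.

X[k-2] = [2, -2+2i, 2, -2-2i]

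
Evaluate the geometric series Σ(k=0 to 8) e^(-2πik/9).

Sum of all nth roots of unity equals 0 for n > 1 (geometric series with r ≠ 1).

0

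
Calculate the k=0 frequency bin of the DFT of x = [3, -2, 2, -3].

X[0] = Σ(n=0 to 3) x[n] · ω_4^0 = Σ x[n]
= (3) + (-2) + (2) + (-3)

X[0] = 0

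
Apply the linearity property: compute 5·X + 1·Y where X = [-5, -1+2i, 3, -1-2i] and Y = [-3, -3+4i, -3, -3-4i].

By linearity: DFT(5x + 1y) = 5·DFT(x) + 1·DFT(y)
= 5·[-5, -1+2i, 3, -1-2i] + 1·[-3, -3+4i, -3, -3-4i]

Computing element-wise:
Z[0] = 5·(-5) + 1·(-3) = -28
Z[1] = 5·(-1+2i) + 1·(-3+4i) = -8+14i
Z[2] = 5·(3) + 1·(-3) = 12
Z[3] = 5·(-1-2i) + 1·(-3-4i) = -8-14i

DFT(5x + 1y) = 5·X + 1·Y = [-28, -8+14i, 12, -8-14i]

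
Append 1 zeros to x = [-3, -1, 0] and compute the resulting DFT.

Original 3-point DFT: [-4, -2.5000+0.8660i, -2.5000-0.8660i]
Zero-padded 4-point DFT provides frequency interpolation.

DFT_4([x, 0, ...]) = [-4, -3+1i, -2, -3-1i]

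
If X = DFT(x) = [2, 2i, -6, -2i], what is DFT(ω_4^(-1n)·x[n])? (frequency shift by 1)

Modulation property: DFT(ω_4^(-1n)·x[n]) = X[(k-1) mod 4], so circularly shift X by 1 positions.

X[k-1] = [-2i, 2, 2i, -6]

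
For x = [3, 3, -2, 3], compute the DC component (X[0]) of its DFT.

X[0] = Σ(n=0 to 3) x[n] · ω_4^0 = Σ x[n]
= (3) + (3) + (-2) + (3)

X[0] = 7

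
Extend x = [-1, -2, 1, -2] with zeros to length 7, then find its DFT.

Original 4-point DFT: [-4, -2, 4, -2]
Zero-padded 7-point DFT provides frequency interpolation.

DFT_7([x, 0, ...]) = [-4, -0.6676+1.4565i, -2.7029+0.8201i, 1.8705+3.5995i, 1.8705-3.5995i, -2.7029-0.8201i, -0.6676-1.4565i]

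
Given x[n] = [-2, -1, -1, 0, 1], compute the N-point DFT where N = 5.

X[k] = Σ(n=0 to 4) x[n] · ω_5^(nk)
where ω_5 = e^(-2πi/5)

Computing each X[k]:
X[0] = -3
X[1] = -1.1910+2.4899i
X[2] = -2.3090+0.2245i
X[3] = -2.3090-0.2245i
X[4] = -1.1910-2.4899i

X = [-3, -1.1910+2.4899i, -2.3090+0.2245i, -2.3090-0.2245i, -1.1910-2.4899i]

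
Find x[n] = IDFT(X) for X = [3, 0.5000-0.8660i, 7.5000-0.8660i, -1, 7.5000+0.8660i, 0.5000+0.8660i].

x[n] = (1/6) Σ(k=0 to 5) X[k] · e^(2πikn/6)

Computing each x[n]:
x[0] = 3
x[1] = 0
x[2] = -1
x[3] = 3
x[4] = -1
x[5] = -1

x = [3, 0, -1, 3, -1, -1]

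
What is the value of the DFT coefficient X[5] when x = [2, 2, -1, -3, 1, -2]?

X[5] = Σ(n=0 to 5) x[n] · ω_6^(5n) where ω_6 = e^(-2πi/6)
= (2)·ω_6^0 + (2)·ω_6^5 + (-1)·ω_6^10 + (-3)·ω_6^15 + (1)·ω_6^20 + (-2)·ω_6^25

X[5] = 5.0000+1.7321i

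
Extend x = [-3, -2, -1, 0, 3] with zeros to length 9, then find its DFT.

Original 5-point DFT: [-3, -1.8820+5.3431i, -4.1180+1.9879i, -4.1180-1.9879i, -1.8820-5.3431i]
Zero-padded 9-point DFT provides frequency interpolation.

DFT_9([x, 0, ...]) = [-3, -7.5248+1.2443i, -0.1095+4.2400i, -3.0000-1.7321i, -1.3657+2.9957i, -1.3657-2.9957i, -3.0000+1.7321i, -0.1095-4.2400i, -7.5248-1.2443i]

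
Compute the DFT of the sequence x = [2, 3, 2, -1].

X[k] = Σ(n=0 to 3) x[n] · ω_4^(nk)
where ω_4 = e^(-2πi/4)

Computing each X[k]:
X[0] = 6
X[1] = -4i
X[2] = 2
X[3] = 4i

X = [6, -4i, 2, 4i]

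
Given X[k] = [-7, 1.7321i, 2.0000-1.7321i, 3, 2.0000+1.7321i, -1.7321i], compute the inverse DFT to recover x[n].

x[n] = (1/6) Σ(k=0 to 5) X[k] · e^(2πikn/6)

Computing each x[n]:
x[0] = 0
x[1] = -2
x[2] = -2
x[3] = -1
x[4] = 0
x[5] = -2

x = [0, -2, -2, -1, 0, -2]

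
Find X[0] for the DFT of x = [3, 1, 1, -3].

X[0] = Σ(n=0 to 3) x[n] · ω_4^0 = Σ x[n]
= (3) + (1) + (1) + (-3)

X[0] = 2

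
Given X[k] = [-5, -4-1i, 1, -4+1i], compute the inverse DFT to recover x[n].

x[n] = (1/4) Σ(k=0 to 3) X[k] · e^(2πikn/4)

Computing each x[n]:
x[0] = -3
x[1] = -1
x[2] = 1
x[3] = -2

x = [-3, -1, 1, -2]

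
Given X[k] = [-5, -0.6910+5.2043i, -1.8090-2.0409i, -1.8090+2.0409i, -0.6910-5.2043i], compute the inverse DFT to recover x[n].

x[n] = (1/5) Σ(k=0 to 4) X[k] · e^(2πikn/5)

Computing each x[n]:
x[0] = -2
x[1] = -2
x[2] = -3
x[3] = 1
x[4] = 1

x = [-2, -2, -3, 1, 1]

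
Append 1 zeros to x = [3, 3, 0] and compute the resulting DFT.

Original 3-point DFT: [6, 1.5000-2.5981i, 1.5000+2.5981i]
Zero-padded 4-point DFT provides frequency interpolation.

DFT_4([x, 0, ...]) = [6, 3-3i, 0, 3+3i]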